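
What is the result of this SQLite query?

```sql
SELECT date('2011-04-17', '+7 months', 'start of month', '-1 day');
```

Adding +7 months to 2011-04-17 gives 2011-11-17.
`start of month` rewinds 2011-11-17 to 2011-11-01.
Going back 1 day from 2011-11-01 reaches 2011-10-31 (last day of October, 31 days).

2011-10-31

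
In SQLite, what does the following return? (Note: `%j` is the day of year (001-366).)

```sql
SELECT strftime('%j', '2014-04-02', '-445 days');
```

012

First apply '-445 days': 2014-04-02 → 2013-01-12.
Day-of-year for 2013-01-12: days since 2013-01-01 inclusive = 12, zero-padded to 012.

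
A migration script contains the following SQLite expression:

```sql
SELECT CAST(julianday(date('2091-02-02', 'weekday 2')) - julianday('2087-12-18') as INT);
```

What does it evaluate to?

`weekday 2` advances to the next Tuesday; 2091-02-02 is a Friday, so it moves forward to 2091-02-06.
13 days remain in December 2087 after the 18th (31 − 18).
Full months from January 2088 through January 2091 contribute their day counts.
Then 6 days into February 2091.
Total: 13 + 31 + 29 + 31 + 30 + 31 + 30 + 31 + 31 + 30 + 31 + 30 + 31 + 31 + 28 + 31 + 30 + 31 + 30 + 31 + 31 + 30 + 31 + 30 + 31 + 31 + 28 + 31 + 30 + 31 + 30 + 31 + 31 + 30 + 31 + 30 + 31 + 31 + 6 = 1146.

1146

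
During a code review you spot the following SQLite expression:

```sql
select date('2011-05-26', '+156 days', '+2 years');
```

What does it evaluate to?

2013-10-29

Applying '+156 days' to 2011-05-26: counting 156 days forward gives 2011-10-29.
Adding +2 years to 2011-10-29 gives 2013-10-29.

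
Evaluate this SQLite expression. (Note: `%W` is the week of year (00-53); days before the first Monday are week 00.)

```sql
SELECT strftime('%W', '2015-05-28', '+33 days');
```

First apply '+33 days': 2015-05-28 → 2015-06-30.
2015-06-30 is a Tuesday. SQLite's %W counts Mondays since the year started; the result is 26.

26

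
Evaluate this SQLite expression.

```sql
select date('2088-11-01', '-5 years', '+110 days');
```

Adding -5 years to 2088-11-01 gives 2083-11-01.
Applying '+110 days' to 2083-11-01: counting 110 days forward gives 2084-02-19.

2084-02-19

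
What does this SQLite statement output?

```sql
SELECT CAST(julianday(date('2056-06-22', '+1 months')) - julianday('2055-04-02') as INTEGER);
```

477

Adding +1 month to 2056-06-22 gives 2056-07-22.
28 days remain in April 2055 after the 2nd (30 − 2).
Full months from May 2055 through June 2056 contribute their day counts.
Then 22 days into July 2056.
Total: 28 + 31 + 30 + 31 + 31 + 30 + 31 + 30 + 31 + 31 + 29 + 31 + 30 + 31 + 30 + 22 = 477.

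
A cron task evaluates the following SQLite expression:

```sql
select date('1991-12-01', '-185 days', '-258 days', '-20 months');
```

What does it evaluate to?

Applying '-185 days' to 1991-12-01: counting 185 days back gives 1991-05-30.
Applying '-258 days' to 1991-05-30: counting 258 days back gives 1990-09-14.
Adding -20 months to 1990-09-14 gives 1989-01-14.

1989-01-14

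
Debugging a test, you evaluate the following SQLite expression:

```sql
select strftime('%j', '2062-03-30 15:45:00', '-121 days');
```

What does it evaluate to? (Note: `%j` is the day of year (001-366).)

333

First apply '-121 days': 2062-03-30 15:45:00 → 2061-11-29 15:45:00.
Day-of-year for 2061-11-29: days since 2061-01-01 inclusive = 333, zero-padded to 333.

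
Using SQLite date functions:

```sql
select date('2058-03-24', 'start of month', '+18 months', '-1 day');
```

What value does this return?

`start of month` rewinds 2058-03-24 to 2058-03-01.
Adding +18 months to 2058-03-01 gives 2059-09-01.
Going back 1 day from 2059-09-01 reaches 2059-08-31 (last day of August, 31 days).

2059-08-31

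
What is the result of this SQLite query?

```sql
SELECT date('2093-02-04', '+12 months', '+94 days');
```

Adding +12 months to 2093-02-04 gives 2094-02-04.
Applying '+94 days' to 2094-02-04: counting 94 days forward gives 2094-05-09.

2094-05-09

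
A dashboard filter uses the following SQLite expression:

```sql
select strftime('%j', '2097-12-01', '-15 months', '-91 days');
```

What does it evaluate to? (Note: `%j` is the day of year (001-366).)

First apply '-15 months', '-91 days': 2097-12-01 → 2096-06-02.
Day-of-year for 2096-06-02: days since 2096-01-01 inclusive = 154, zero-padded to 154.

154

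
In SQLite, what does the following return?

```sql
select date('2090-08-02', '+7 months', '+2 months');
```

Adding +7 months to 2090-08-02 gives 2091-03-02.
Adding +2 months to 2091-03-02 gives 2091-05-02.

2091-05-02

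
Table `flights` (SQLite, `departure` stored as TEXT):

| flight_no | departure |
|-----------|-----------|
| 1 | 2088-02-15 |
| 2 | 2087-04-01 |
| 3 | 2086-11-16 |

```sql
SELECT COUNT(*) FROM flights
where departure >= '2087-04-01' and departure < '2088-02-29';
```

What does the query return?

Rows in [2087-04-01, 2088-02-29): 2088-02-15, 2087-04-01 → 2 rows.

2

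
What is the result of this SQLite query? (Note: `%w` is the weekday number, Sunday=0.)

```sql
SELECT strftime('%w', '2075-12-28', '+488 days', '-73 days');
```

First apply '+488 days', '-73 days': 2075-12-28 → 2077-02-15.
2077-02-15 is a Monday; with Sunday=0 that is 1.

1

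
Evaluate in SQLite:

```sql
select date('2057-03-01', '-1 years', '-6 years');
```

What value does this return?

2050-03-01

Adding -1 year to 2057-03-01 gives 2056-03-01.
Adding -6 years to 2056-03-01 gives 2050-03-01.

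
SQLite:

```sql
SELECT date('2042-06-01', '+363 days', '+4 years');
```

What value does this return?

2047-05-30

Applying '+363 days' to 2042-06-01: counting 363 days forward gives 2043-05-30.
Adding +4 years to 2043-05-30 gives 2047-05-30.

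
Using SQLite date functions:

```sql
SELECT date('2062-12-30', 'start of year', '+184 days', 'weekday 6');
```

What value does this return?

`start of year` rewinds 2062-12-30 to 2062-01-01.
Applying '+184 days' to 2062-01-01: counting 184 days forward gives 2062-07-04.
`weekday 6` advances to the next Saturday; 2062-07-04 is a Tuesday, so it moves forward to 2062-07-08.

2062-07-08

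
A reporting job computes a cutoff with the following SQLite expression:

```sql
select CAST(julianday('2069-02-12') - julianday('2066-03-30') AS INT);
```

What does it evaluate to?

1050

1 day remains in March 2066 after the 30th (31 − 30).
Full months from April 2066 through January 2069 contribute their day counts.
Then 12 days into February 2069.
Total: 1 + 30 + 31 + 30 + 31 + 31 + 30 + 31 + 30 + 31 + 31 + 28 + 31 + 30 + 31 + 30 + 31 + 31 + 30 + 31 + 30 + 31 + 31 + 29 + 31 + 30 + 31 + 30 + 31 + 31 + 30 + 31 + 30 + 31 + 31 + 12 = 1050.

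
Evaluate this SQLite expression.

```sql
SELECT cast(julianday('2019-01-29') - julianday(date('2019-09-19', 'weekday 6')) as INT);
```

`weekday 6` advances to the next Saturday; 2019-09-19 is a Thursday, so it moves forward to 2019-09-21.
2 days remain in January 2019 after the 29th (31 − 29).
Full months from February 2019 through August 2019 contribute their day counts.
Then 21 days into September 2019.
Total: 2 + 28 + 31 + 30 + 31 + 30 + 31 + 31 + 21 = 235.
The subtraction is earlier − later, so the result is −235 → -235.

-235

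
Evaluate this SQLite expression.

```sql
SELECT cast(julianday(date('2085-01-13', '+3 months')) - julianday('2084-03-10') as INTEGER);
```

399

Adding +3 months to 2085-01-13 gives 2085-04-13.
21 days remain in March 2084 after the 10th (31 − 10).
Full months from April 2084 through March 2085 contribute their day counts.
Then 13 days into April 2085.
Total: 21 + 30 + 31 + 30 + 31 + 31 + 30 + 31 + 30 + 31 + 31 + 28 + 31 + 13 = 399.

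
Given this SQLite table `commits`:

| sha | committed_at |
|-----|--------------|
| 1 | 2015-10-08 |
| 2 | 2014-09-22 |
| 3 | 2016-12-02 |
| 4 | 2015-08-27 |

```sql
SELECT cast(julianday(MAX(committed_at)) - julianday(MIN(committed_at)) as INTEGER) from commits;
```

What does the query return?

MIN = 2014-09-22, MAX = 2016-12-02.
8 days remain in September 2014 after the 22nd (30 − 22).
Full months from October 2014 through November 2016 contribute their day counts.
Then 2 days into December 2016.
Total: 8 + 31 + 30 + 31 + 31 + 28 + 31 + 30 + 31 + 30 + 31 + 31 + 30 + 31 + 30 + 31 + 31 + 29 + 31 + 30 + 31 + 30 + 31 + 31 + 30 + 31 + 30 + 2 = 802.

802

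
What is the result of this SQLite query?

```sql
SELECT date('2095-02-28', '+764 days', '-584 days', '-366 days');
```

Applying '+764 days' to 2095-02-28: counting 764 days forward gives 2097-04-02.
Applying '-584 days' to 2097-04-02: counting 584 days back gives 2095-08-27.
Applying '-366 days' to 2095-08-27: counting 366 days back gives 2094-08-26.

2094-08-26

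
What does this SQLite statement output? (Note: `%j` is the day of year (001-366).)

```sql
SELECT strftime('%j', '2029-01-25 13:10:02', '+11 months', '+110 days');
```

First apply '+11 months', '+110 days': 2029-01-25 13:10:02 → 2030-04-14 13:10:02.
Day-of-year for 2030-04-14: days since 2030-01-01 inclusive = 104, zero-padded to 104.

104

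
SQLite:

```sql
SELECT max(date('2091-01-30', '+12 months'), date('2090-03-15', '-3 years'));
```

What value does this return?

2092-01-30

date('2091-01-30', '+12 months') → 2092-01-30.
date('2090-03-15', '-3 years') → 2087-03-15.
Later of the two is 2092-01-30.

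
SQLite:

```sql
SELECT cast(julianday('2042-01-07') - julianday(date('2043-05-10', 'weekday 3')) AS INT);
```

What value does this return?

-491

`weekday 3` advances to the next Wednesday; 2043-05-10 is a Sunday, so it moves forward to 2043-05-13.
24 days remain in January 2042 after the 7th (31 − 7).
Full months from February 2042 through April 2043 contribute their day counts.
Then 13 days into May 2043.
Total: 24 + 28 + 31 + 30 + 31 + 30 + 31 + 31 + 30 + 31 + 30 + 31 + 31 + 28 + 31 + 30 + 13 = 491.
The subtraction is earlier − later, so the result is −491 → -491.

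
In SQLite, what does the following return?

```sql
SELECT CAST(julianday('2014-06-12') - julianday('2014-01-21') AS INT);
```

142

10 days remain in January 2014 after the 21st (31 − 21).
February 2014: 28 days.
March 2014: 31 days.
April 2014: 30 days.
May 2014: 31 days.
Then 12 days into June 2014.
Total: 10 + 28 + 31 + 30 + 31 + 12 = 142.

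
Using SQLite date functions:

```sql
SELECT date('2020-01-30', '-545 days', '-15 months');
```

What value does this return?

Applying '-545 days' to 2020-01-30: counting 545 days back gives 2018-08-03.
Adding -15 months to 2018-08-03 gives 2017-05-03.

2017-05-03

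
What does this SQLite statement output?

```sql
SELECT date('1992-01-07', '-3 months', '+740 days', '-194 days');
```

Adding -3 months to 1992-01-07 gives 1991-10-07.
Applying '+740 days' to 1991-10-07: counting 740 days forward gives 1993-10-16.
Applying '-194 days' to 1993-10-16: counting 194 days back gives 1993-04-05.

1993-04-05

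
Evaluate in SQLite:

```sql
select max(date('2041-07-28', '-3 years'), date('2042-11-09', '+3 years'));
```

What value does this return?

2045-11-09

date('2041-07-28', '-3 years') → 2038-07-28.
date('2042-11-09', '+3 years') → 2045-11-09.
Later of the two is 2045-11-09.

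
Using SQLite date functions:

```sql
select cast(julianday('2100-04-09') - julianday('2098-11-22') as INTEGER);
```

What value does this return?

503

8 days remain in November 2098 after the 22nd (30 − 22).
Full months from December 2098 through March 2100 contribute their day counts.
Then 9 days into April 2100.
Total: 8 + 31 + 31 + 28 + 31 + 30 + 31 + 30 + 31 + 31 + 30 + 31 + 30 + 31 + 31 + 28 + 31 + 9 = 503.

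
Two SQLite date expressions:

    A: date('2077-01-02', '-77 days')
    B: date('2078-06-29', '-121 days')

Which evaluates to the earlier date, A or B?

A

A = 2076-10-17.
B = 2078-02-28.
A is earlier.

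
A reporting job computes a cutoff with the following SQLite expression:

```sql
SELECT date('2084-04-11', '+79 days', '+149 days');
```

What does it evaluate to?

Applying '+79 days' to 2084-04-11: counting 79 days forward gives 2084-06-29.
Applying '+149 days' to 2084-06-29: counting 149 days forward gives 2084-11-25.

2084-11-25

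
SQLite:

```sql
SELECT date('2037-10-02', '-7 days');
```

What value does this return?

2037-09-25

Going back 2 days from 2037-10-02 reaches 2037-09-30 (last day of September, 30 days).
Going back 5 days within September lands on 2037-09-25.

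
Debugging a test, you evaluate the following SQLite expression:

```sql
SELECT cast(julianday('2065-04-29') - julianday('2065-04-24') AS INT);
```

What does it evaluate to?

5

Both dates are in April 2065: 29 − 24 = 5.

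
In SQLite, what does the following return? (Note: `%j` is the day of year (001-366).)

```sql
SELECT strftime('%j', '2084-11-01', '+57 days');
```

First apply '+57 days': 2084-11-01 → 2084-12-28.
Day-of-year for 2084-12-28: days since 2084-01-01 inclusive = 363, zero-padded to 363.

363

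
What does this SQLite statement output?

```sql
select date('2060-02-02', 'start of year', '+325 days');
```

2060-11-21

`start of year` rewinds 2060-02-02 to 2060-01-01.
Applying '+325 days' to 2060-01-01: counting 325 days forward gives 2060-11-21.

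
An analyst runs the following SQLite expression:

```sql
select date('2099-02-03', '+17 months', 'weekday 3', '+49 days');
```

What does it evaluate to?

Adding +17 months to 2099-02-03 gives 2100-07-03.
`weekday 3` advances to the next Wednesday; 2100-07-03 is a Saturday, so it moves forward to 2100-07-07.
Applying '+49 days' to 2100-07-07: counting 49 days forward gives 2100-08-25.

2100-08-25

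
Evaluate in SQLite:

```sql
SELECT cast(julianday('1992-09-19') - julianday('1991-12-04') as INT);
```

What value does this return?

290

27 days remain in December 1991 after the 4th (31 − 4).
Full months from January 1992 through August 1992 contribute their day counts.
Then 19 days into September 1992.
Total: 27 + 31 + 29 + 31 + 30 + 31 + 30 + 31 + 31 + 19 = 290.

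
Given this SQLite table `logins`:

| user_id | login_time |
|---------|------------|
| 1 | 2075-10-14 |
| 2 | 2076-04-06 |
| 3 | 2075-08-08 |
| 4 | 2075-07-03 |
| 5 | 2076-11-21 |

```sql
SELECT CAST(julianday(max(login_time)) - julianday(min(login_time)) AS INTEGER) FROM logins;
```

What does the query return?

507

MIN = 2075-07-03, MAX = 2076-11-21.
28 days remain in July 2075 after the 3rd (31 − 3).
Full months from August 2075 through October 2076 contribute their day counts.
Then 21 days into November 2076.
Total: 28 + 31 + 30 + 31 + 30 + 31 + 31 + 29 + 31 + 30 + 31 + 30 + 31 + 31 + 30 + 31 + 21 = 507.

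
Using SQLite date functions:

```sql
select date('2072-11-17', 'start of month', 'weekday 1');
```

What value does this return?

`start of month` rewinds 2072-11-17 to 2072-11-01.
`weekday 1` advances to the next Monday; 2072-11-01 is a Tuesday, so it moves forward to 2072-11-07.

2072-11-07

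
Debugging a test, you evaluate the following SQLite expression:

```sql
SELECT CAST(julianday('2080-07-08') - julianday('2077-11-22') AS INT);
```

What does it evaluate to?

8 days remain in November 2077 after the 22nd (30 − 22).
Full months from December 2077 through June 2080 contribute their day counts.
Then 8 days into July 2080.
Total: 8 + 31 + 31 + 28 + 31 + 30 + 31 + 30 + 31 + 31 + 30 + 31 + 30 + 31 + 31 + 28 + 31 + 30 + 31 + 30 + 31 + 31 + 30 + 31 + 30 + 31 + 31 + 29 + 31 + 30 + 31 + 30 + 8 = 959.

959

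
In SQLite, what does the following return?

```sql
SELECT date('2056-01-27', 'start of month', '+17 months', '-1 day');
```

2057-05-31

`start of month` rewinds 2056-01-27 to 2056-01-01.
Adding +17 months to 2056-01-01 gives 2057-06-01.
Going back 1 day from 2057-06-01 reaches 2057-05-31 (last day of May, 31 days).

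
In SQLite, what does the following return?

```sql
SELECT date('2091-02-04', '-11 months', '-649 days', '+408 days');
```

2089-07-06

Adding -11 months to 2091-02-04 gives 2090-03-04.
Applying '-649 days' to 2090-03-04: counting 649 days back gives 2088-05-24.
Applying '+408 days' to 2088-05-24: counting 408 days forward gives 2089-07-06.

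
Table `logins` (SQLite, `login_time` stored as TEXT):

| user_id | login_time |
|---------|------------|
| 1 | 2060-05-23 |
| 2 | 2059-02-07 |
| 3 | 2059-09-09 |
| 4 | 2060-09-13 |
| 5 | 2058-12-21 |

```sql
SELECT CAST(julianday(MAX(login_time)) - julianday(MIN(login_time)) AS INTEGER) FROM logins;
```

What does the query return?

MIN = 2058-12-21, MAX = 2060-09-13.
10 days remain in December 2058 after the 21st (31 − 21).
Full months from January 2059 through August 2060 contribute their day counts.
Then 13 days into September 2060.
Total: 10 + 31 + 28 + 31 + 30 + 31 + 30 + 31 + 31 + 30 + 31 + 30 + 31 + 31 + 29 + 31 + 30 + 31 + 30 + 31 + 31 + 13 = 632.

632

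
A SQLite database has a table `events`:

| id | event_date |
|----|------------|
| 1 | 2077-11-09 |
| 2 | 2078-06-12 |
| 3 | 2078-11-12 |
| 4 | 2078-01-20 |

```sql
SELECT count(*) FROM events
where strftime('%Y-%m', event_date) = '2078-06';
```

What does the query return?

1

Rows with year-month 2078-06: 2078-06-12 → 1.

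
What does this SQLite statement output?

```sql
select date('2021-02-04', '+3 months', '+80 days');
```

Adding +3 months to 2021-02-04 gives 2021-05-04.
Applying '+80 days' to 2021-05-04: counting 80 days forward gives 2021-07-23.

2021-07-23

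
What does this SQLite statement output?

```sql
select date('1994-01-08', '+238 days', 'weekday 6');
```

1994-09-03

Applying '+238 days' to 1994-01-08: counting 238 days forward gives 1994-09-03.
`weekday 6` advances to the next Saturday; 1994-09-03 is already a Saturday, so it stays at 1994-09-03.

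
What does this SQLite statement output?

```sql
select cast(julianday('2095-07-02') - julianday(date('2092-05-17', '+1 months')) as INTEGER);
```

1110

Adding +1 month to 2092-05-17 gives 2092-06-17.
13 days remain in June 2092 after the 17th (30 − 17).
Full months from July 2092 through June 2095 contribute their day counts.
Then 2 days into July 2095.
Total: 13 + 31 + 31 + 30 + 31 + 30 + 31 + 31 + 28 + 31 + 30 + 31 + 30 + 31 + 31 + 30 + 31 + 30 + 31 + 31 + 28 + 31 + 30 + 31 + 30 + 31 + 31 + 30 + 31 + 30 + 31 + 31 + 28 + 31 + 30 + 31 + 30 + 2 = 1110.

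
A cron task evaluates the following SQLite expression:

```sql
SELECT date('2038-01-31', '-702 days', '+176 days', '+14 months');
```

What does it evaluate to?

2037-10-23

Applying '-702 days' to 2038-01-31: counting 702 days back gives 2036-02-29.
Applying '+176 days' to 2036-02-29: counting 176 days forward gives 2036-08-23.
Adding +14 months to 2036-08-23 gives 2037-10-23.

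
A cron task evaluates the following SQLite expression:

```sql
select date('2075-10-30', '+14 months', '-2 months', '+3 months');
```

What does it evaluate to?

Adding +14 months to 2075-10-30 gives 2076-12-30.
Adding -2 months to 2076-12-30 gives 2076-10-30.
Adding +3 months to 2076-10-30 gives 2077-01-30.

2077-01-30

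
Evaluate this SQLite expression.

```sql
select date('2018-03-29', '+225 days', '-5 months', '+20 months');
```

2020-02-09

Applying '+225 days' to 2018-03-29: counting 225 days forward gives 2018-11-09.
Adding -5 months to 2018-11-09 gives 2018-06-09.
Adding +20 months to 2018-06-09 gives 2020-02-09.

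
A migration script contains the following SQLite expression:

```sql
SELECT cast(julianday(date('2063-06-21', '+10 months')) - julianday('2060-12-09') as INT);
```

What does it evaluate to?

1229

Adding +10 months to 2063-06-21 gives 2064-04-21.
22 days remain in December 2060 after the 9th (31 − 9).
Full months from January 2061 through March 2064 contribute their day counts.
Then 21 days into April 2064.
Total: 22 + 31 + 28 + 31 + 30 + 31 + 30 + 31 + 31 + 30 + 31 + 30 + 31 + 31 + 28 + 31 + 30 + 31 + 30 + 31 + 31 + 30 + 31 + 30 + 31 + 31 + 28 + 31 + 30 + 31 + 30 + 31 + 31 + 30 + 31 + 30 + 31 + 31 + 29 + 31 + 21 = 1229.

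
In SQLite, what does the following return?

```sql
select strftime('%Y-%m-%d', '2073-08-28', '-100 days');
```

2073-05-20

First apply '-100 days': 2073-08-28 → 2073-05-20.
`%Y-%m-%d` extracts the ISO date: 2073-05-20.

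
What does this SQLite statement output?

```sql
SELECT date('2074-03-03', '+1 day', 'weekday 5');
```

2074-03-09

Advancing 1 more day within March lands on 2074-03-04.
`weekday 5` advances to the next Friday; 2074-03-04 is a Sunday, so it moves forward to 2074-03-09.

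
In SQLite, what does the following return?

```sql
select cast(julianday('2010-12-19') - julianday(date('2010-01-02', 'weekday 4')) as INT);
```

`weekday 4` advances to the next Thursday; 2010-01-02 is a Saturday, so it moves forward to 2010-01-07.
24 days remain in January 2010 after the 7th (31 − 7).
Full months from February 2010 through November 2010 contribute their day counts.
Then 19 days into December 2010.
Total: 24 + 28 + 31 + 30 + 31 + 30 + 31 + 31 + 30 + 31 + 30 + 19 = 346.

346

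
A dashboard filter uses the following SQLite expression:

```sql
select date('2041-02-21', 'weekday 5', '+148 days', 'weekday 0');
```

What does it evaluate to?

`weekday 5` advances to the next Friday; 2041-02-21 is a Thursday, so it moves forward to 2041-02-22.
Applying '+148 days' to 2041-02-22: counting 148 days forward gives 2041-07-20.
`weekday 0` advances to the next Sunday; 2041-07-20 is a Saturday, so it moves forward to 2041-07-21.

2041-07-21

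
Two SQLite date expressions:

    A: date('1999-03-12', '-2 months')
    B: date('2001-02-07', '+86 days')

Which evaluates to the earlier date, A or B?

A

A = 1999-01-12.
B = 2001-05-04.
A is earlier.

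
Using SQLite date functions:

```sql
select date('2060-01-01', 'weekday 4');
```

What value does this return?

2060-01-01

`weekday 4` advances to the next Thursday; 2060-01-01 is already a Thursday, so it stays at 2060-01-01.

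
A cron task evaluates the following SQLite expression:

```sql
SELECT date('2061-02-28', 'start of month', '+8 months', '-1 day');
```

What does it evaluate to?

`start of month` rewinds 2061-02-28 to 2061-02-01.
Adding +8 months to 2061-02-01 gives 2061-10-01.
Going back 1 day from 2061-10-01 reaches 2061-09-30 (last day of September, 30 days).

2061-09-30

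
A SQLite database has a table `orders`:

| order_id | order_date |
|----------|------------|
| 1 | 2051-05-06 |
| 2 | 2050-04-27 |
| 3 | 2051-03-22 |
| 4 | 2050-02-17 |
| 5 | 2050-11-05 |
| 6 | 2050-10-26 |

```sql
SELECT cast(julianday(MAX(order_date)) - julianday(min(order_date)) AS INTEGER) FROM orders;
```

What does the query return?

MIN = 2050-02-17, MAX = 2051-05-06.
11 days remain in February 2050 after the 17th (28 − 17).
Full months from March 2050 through April 2051 contribute their day counts.
Then 6 days into May 2051.
Total: 11 + 31 + 30 + 31 + 30 + 31 + 31 + 30 + 31 + 30 + 31 + 31 + 28 + 31 + 30 + 6 = 443.

443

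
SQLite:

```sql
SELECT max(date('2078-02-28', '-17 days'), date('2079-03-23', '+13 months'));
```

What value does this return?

2080-04-23

date('2078-02-28', '-17 days') → 2078-02-11.
date('2079-03-23', '+13 months') → 2080-04-23.
Later of the two is 2080-04-23.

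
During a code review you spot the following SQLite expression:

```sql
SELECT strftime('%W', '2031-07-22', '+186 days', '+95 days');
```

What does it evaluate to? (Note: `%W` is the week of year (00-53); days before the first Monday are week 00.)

17

First apply '+186 days', '+95 days': 2031-07-22 → 2032-04-28.
2032-04-28 is a Wednesday. SQLite's %W counts Mondays since the year started; the result is 17.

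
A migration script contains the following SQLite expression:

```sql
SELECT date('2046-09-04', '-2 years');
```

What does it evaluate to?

Adding -2 years to 2046-09-04 gives 2044-09-04.

2044-09-04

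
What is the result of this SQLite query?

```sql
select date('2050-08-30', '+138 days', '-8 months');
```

2050-05-15

Applying '+138 days' to 2050-08-30: counting 138 days forward gives 2051-01-15.
Adding -8 months to 2051-01-15 gives 2050-05-15.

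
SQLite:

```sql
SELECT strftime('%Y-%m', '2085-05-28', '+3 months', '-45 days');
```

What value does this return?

2085-07

First apply '+3 months', '-45 days': 2085-05-28 → 2085-07-14.
`%Y-%m` extracts the year-month: 2085-07.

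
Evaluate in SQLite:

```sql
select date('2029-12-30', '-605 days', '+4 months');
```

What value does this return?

Applying '-605 days' to 2029-12-30: counting 605 days back gives 2028-05-04.
Adding +4 months to 2028-05-04 gives 2028-09-04.

2028-09-04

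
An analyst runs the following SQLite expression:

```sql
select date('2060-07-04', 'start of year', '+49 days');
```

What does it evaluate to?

`start of year` rewinds 2060-07-04 to 2060-01-01.
Applying '+49 days' to 2060-01-01: counting 49 days forward gives 2060-02-19.

2060-02-19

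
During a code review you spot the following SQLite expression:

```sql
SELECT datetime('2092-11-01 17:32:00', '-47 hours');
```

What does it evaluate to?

-47 hours from 2092-11-01 17:32:00 is 2092-10-30 18:32:00 (crosses midnight).

2092-10-30 18:32:00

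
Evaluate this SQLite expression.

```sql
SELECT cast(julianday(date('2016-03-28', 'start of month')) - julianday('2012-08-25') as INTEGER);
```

1284

`start of month` rewinds 2016-03-28 to 2016-03-01.
6 days remain in August 2012 after the 25th (31 − 25).
Full months from September 2012 through February 2016 contribute their day counts.
Then 1 day into March 2016.
Total: 6 + 30 + 31 + 30 + 31 + 31 + 28 + 31 + 30 + 31 + 30 + 31 + 31 + 30 + 31 + 30 + 31 + 31 + 28 + 31 + 30 + 31 + 30 + 31 + 31 + 30 + 31 + 30 + 31 + 31 + 28 + 31 + 30 + 31 + 30 + 31 + 31 + 30 + 31 + 30 + 31 + 31 + 29 + 1 = 1284.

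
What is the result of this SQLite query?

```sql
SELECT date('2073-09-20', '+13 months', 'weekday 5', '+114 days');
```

Adding +13 months to 2073-09-20 gives 2074-10-20.
`weekday 5` advances to the next Friday; 2074-10-20 is a Saturday, so it moves forward to 2074-10-26.
Applying '+114 days' to 2074-10-26: counting 114 days forward gives 2075-02-17.

2075-02-17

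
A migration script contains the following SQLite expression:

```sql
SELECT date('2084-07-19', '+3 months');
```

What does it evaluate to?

2084-10-19

Adding +3 months to 2084-07-19 gives 2084-10-19.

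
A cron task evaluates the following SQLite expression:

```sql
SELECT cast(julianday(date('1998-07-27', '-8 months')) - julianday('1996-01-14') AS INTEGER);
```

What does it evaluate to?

Adding -8 months to 1998-07-27 gives 1997-11-27.
17 days remain in January 1996 after the 14th (31 − 14).
Full months from February 1996 through October 1997 contribute their day counts.
Then 27 days into November 1997.
Total: 17 + 29 + 31 + 30 + 31 + 30 + 31 + 31 + 30 + 31 + 30 + 31 + 31 + 28 + 31 + 30 + 31 + 30 + 31 + 31 + 30 + 31 + 27 = 683.

683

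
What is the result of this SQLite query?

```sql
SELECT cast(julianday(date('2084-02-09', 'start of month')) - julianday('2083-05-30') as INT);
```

247

`start of month` rewinds 2084-02-09 to 2084-02-01.
1 day remains in May 2083 after the 30th (31 − 30).
Full months from June 2083 through January 2084 contribute their day counts.
Then 1 day into February 2084.
Total: 1 + 30 + 31 + 31 + 30 + 31 + 30 + 31 + 31 + 1 = 247.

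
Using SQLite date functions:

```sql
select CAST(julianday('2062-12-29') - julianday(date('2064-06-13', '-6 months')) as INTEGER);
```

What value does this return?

-349

Adding -6 months to 2064-06-13 gives 2063-12-13.
2 days remain in December 2062 after the 29th (31 − 29).
Full months from January 2063 through November 2063 contribute their day counts.
Then 13 days into December 2063.
Total: 2 + 31 + 28 + 31 + 30 + 31 + 30 + 31 + 31 + 30 + 31 + 30 + 13 = 349.
The subtraction is earlier − later, so the result is −349 → -349.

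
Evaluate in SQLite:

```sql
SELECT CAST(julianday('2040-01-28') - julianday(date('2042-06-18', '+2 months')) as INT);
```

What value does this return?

-933

Adding +2 months to 2042-06-18 gives 2042-08-18.
3 days remain in January 2040 after the 28th (31 − 28).
Full months from February 2040 through July 2042 contribute their day counts.
Then 18 days into August 2042.
Total: 3 + 29 + 31 + 30 + 31 + 30 + 31 + 31 + 30 + 31 + 30 + 31 + 31 + 28 + 31 + 30 + 31 + 30 + 31 + 31 + 30 + 31 + 30 + 31 + 31 + 28 + 31 + 30 + 31 + 30 + 31 + 18 = 933.
The subtraction is earlier − later, so the result is −933 → -933.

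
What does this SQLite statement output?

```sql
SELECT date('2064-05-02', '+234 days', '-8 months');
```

2064-04-22

Applying '+234 days' to 2064-05-02: counting 234 days forward gives 2064-12-22.
Adding -8 months to 2064-12-22 gives 2064-04-22.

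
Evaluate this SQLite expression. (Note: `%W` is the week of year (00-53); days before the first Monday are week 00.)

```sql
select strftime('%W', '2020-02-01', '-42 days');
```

First apply '-42 days': 2020-02-01 → 2019-12-21.
2019-12-21 is a Saturday. SQLite's %W counts Mondays since the year started; the result is 50.

50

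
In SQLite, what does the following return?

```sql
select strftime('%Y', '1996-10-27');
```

`%Y` extracts the 4-digit year: 1996.

1996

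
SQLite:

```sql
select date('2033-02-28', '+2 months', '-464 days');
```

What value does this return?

2032-01-20

Adding +2 months to 2033-02-28 gives 2033-04-28.
Applying '-464 days' to 2033-04-28: counting 464 days back gives 2032-01-20.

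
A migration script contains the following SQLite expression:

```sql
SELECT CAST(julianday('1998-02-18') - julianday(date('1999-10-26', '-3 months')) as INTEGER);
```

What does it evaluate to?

Adding -3 months to 1999-10-26 gives 1999-07-26.
10 days remain in February 1998 after the 18th (28 − 18).
Full months from March 1998 through June 1999 contribute their day counts.
Then 26 days into July 1999.
Total: 10 + 31 + 30 + 31 + 30 + 31 + 31 + 30 + 31 + 30 + 31 + 31 + 28 + 31 + 30 + 31 + 30 + 26 = 523.
The subtraction is earlier − later, so the result is −523 → -523.

-523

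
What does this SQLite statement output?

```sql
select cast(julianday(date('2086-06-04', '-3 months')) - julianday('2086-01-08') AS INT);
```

Adding -3 months to 2086-06-04 gives 2086-03-04.
23 days remain in January 2086 after the 8th (31 − 8).
February 2086: 28 days.
Then 4 days into March 2086.
Total: 23 + 28 + 4 = 55.

55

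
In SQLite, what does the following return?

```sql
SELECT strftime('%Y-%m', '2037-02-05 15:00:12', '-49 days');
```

2036-12

First apply '-49 days': 2037-02-05 15:00:12 → 2036-12-18 15:00:12.
`%Y-%m` extracts the year-month: 2036-12.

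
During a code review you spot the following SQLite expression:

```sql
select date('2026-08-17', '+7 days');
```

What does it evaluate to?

2026-08-24

Advancing 7 more days within August lands on 2026-08-24.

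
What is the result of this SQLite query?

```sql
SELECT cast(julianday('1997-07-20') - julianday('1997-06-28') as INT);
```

22

2 days remain in June 1997 after the 28th (30 − 28).
Then 20 days into July 1997.
Total: 2 + 20 = 22.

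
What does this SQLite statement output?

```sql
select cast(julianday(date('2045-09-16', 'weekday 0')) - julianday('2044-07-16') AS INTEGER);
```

`weekday 0` advances to the next Sunday; 2045-09-16 is a Saturday, so it moves forward to 2045-09-17.
15 days remain in July 2044 after the 16th (31 − 16).
Full months from August 2044 through August 2045 contribute their day counts.
Then 17 days into September 2045.
Total: 15 + 31 + 30 + 31 + 30 + 31 + 31 + 28 + 31 + 30 + 31 + 30 + 31 + 31 + 17 = 428.

428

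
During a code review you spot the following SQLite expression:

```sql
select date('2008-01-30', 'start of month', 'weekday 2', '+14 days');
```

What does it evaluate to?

`start of month` rewinds 2008-01-30 to 2008-01-01.
`weekday 2` advances to the next Tuesday; 2008-01-01 is already a Tuesday, so it stays at 2008-01-01.
Advancing 14 more days within January lands on 2008-01-15.

2008-01-15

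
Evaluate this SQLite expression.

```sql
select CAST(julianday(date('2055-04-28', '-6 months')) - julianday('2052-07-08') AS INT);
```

Adding -6 months to 2055-04-28 gives 2054-10-28.
23 days remain in July 2052 after the 8th (31 − 8).
Full months from August 2052 through September 2054 contribute their day counts.
Then 28 days into October 2054.
Total: 23 + 31 + 30 + 31 + 30 + 31 + 31 + 28 + 31 + 30 + 31 + 30 + 31 + 31 + 30 + 31 + 30 + 31 + 31 + 28 + 31 + 30 + 31 + 30 + 31 + 31 + 30 + 28 = 842.

842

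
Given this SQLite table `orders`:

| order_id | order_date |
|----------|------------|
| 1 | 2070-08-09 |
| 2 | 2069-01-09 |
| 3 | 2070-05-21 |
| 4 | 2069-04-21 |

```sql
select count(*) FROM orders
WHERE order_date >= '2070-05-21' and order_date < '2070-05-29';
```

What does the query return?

Rows in [2070-05-21, 2070-05-29): 2070-05-21 → 1 row.

1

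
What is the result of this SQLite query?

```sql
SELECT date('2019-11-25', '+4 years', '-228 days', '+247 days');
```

Adding +4 years to 2019-11-25 gives 2023-11-25.
Applying '-228 days' to 2023-11-25: counting 228 days back gives 2023-04-11.
Applying '+247 days' to 2023-04-11: counting 247 days forward gives 2023-12-14.

2023-12-14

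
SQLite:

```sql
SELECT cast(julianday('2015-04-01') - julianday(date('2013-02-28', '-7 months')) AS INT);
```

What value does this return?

Adding -7 months to 2013-02-28 gives 2012-07-28.
3 days remain in July 2012 after the 28th (31 − 28).
Full months from August 2012 through March 2015 contribute their day counts.
Then 1 day into April 2015.
Total: 3 + 31 + 30 + 31 + 30 + 31 + 31 + 28 + 31 + 30 + 31 + 30 + 31 + 31 + 30 + 31 + 30 + 31 + 31 + 28 + 31 + 30 + 31 + 30 + 31 + 31 + 30 + 31 + 30 + 31 + 31 + 28 + 31 + 1 = 977.

977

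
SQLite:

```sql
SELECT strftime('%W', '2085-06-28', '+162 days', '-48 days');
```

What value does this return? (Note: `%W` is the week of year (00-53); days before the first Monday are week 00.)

First apply '+162 days', '-48 days': 2085-06-28 → 2085-10-20.
2085-10-20 is a Saturday. SQLite's %W counts Mondays since the year started; the result is 42.

42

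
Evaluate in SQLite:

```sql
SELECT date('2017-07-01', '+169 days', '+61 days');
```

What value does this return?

Applying '+169 days' to 2017-07-01: counting 169 days forward gives 2017-12-17.
Applying '+61 days' to 2017-12-17: counting 61 days forward gives 2018-02-16.

2018-02-16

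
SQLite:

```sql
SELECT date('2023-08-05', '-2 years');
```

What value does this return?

2021-08-05

Adding -2 years to 2023-08-05 gives 2021-08-05.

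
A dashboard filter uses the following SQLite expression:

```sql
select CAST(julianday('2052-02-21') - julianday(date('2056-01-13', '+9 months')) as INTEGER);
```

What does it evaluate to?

Adding +9 months to 2056-01-13 gives 2056-10-13.
8 days remain in February 2052 after the 21st (29 − 21).
Full months from March 2052 through September 2056 contribute their day counts.
Then 13 days into October 2056.
Total: 8 + 31 + 30 + 31 + 30 + 31 + 31 + 30 + 31 + 30 + 31 + 31 + 28 + 31 + 30 + 31 + 30 + 31 + 31 + 30 + 31 + 30 + 31 + 31 + 28 + 31 + 30 + 31 + 30 + 31 + 31 + 30 + 31 + 30 + 31 + 31 + 28 + 31 + 30 + 31 + 30 + 31 + 31 + 30 + 31 + 30 + 31 + 31 + 29 + 31 + 30 + 31 + 30 + 31 + 31 + 30 + 13 = 1696.
The subtraction is earlier − later, so the result is −1696 → -1696.

-1696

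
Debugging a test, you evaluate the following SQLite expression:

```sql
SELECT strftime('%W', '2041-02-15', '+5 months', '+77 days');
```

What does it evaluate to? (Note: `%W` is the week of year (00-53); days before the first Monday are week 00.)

First apply '+5 months', '+77 days': 2041-02-15 → 2041-09-30.
2041-09-30 is a Monday. SQLite's %W counts Mondays since the year started; the result is 39.

39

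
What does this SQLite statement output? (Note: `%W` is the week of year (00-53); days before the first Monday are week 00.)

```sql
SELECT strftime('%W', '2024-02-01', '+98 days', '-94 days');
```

First apply '+98 days', '-94 days': 2024-02-01 → 2024-02-05.
2024-02-05 is a Monday. SQLite's %W counts Mondays since the year started; the result is 06.

06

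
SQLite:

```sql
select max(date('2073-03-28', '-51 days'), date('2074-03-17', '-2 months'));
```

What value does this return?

2074-01-17

date('2073-03-28', '-51 days') → 2073-02-05.
date('2074-03-17', '-2 months') → 2074-01-17.
Later of the two is 2074-01-17.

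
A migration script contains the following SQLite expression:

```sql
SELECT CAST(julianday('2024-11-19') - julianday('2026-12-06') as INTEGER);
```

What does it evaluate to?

11 days remain in November 2024 after the 19th (30 − 19).
Full months from December 2024 through November 2026 contribute their day counts.
Then 6 days into December 2026.
Total: 11 + 31 + 31 + 28 + 31 + 30 + 31 + 30 + 31 + 31 + 30 + 31 + 30 + 31 + 31 + 28 + 31 + 30 + 31 + 30 + 31 + 31 + 30 + 31 + 30 + 6 = 747.
The subtraction is earlier − later, so the result is −747 → -747.

-747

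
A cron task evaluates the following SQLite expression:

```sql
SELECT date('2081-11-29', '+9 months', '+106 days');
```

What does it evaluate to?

2082-12-13

Adding +9 months to 2081-11-29 gives 2082-08-29.
Applying '+106 days' to 2082-08-29: counting 106 days forward gives 2082-12-13.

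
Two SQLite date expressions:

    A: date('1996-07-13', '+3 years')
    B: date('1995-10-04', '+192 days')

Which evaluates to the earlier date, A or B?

A = 1999-07-13.
B = 1996-04-13.
B is earlier.

B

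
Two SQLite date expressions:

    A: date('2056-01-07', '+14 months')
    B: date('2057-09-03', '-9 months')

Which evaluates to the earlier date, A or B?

B

A = 2057-03-07.
B = 2056-12-03.
B is earlier.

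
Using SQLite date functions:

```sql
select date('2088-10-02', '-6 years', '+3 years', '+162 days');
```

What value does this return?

Adding -6 years to 2088-10-02 gives 2082-10-02.
Adding +3 years to 2082-10-02 gives 2085-10-02.
Applying '+162 days' to 2085-10-02: counting 162 days forward gives 2086-03-13.

2086-03-13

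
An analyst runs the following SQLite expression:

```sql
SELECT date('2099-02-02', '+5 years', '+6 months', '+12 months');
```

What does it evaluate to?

Adding +5 years to 2099-02-02 gives 2104-02-02.
Adding +6 months to 2104-02-02 gives 2104-08-02.
Adding +12 months to 2104-08-02 gives 2105-08-02.

2105-08-02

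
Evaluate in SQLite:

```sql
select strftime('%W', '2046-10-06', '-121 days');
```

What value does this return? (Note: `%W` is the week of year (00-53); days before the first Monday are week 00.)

23

First apply '-121 days': 2046-10-06 → 2046-06-07.
2046-06-07 is a Thursday. SQLite's %W counts Mondays since the year started; the result is 23.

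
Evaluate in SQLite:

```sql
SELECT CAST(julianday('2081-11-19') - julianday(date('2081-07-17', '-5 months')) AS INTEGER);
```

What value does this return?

275

Adding -5 months to 2081-07-17 gives 2081-02-17.
11 days remain in February 2081 after the 17th (28 − 17).
Full months from March 2081 through October 2081 contribute their day counts.
Then 19 days into November 2081.
Total: 11 + 31 + 30 + 31 + 30 + 31 + 31 + 30 + 31 + 19 = 275.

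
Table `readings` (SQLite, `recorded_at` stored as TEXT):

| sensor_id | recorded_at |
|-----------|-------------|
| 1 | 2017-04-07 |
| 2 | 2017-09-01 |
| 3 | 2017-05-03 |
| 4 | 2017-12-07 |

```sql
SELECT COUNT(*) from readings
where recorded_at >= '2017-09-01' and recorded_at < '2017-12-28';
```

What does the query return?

2

Rows in [2017-09-01, 2017-12-28): 2017-09-01, 2017-12-07 → 2 rows.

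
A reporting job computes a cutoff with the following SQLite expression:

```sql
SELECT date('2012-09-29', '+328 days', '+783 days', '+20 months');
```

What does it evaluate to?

2017-06-15

Applying '+328 days' to 2012-09-29: counting 328 days forward gives 2013-08-23.
Applying '+783 days' to 2013-08-23: counting 783 days forward gives 2015-10-15.
Adding +20 months to 2015-10-15 gives 2017-06-15.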